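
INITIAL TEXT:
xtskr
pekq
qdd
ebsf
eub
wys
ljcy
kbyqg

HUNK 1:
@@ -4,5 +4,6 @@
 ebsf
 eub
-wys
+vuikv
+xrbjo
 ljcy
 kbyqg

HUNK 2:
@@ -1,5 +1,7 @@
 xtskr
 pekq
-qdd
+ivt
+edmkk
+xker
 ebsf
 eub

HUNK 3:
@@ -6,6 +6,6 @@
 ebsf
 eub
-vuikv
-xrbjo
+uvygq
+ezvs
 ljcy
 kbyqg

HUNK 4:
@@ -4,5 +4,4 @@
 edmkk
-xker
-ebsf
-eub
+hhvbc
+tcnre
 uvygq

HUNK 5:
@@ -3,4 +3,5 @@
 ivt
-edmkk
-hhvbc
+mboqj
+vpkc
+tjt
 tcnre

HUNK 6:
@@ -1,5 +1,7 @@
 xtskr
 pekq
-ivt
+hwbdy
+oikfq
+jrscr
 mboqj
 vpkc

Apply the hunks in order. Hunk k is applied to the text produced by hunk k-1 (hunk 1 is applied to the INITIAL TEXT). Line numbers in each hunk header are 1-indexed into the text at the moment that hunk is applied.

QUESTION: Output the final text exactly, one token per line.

Answer: xtskr
pekq
hwbdy
oikfq
jrscr
mboqj
vpkc
tjt
tcnre
uvygq
ezvs
ljcy
kbyqg

Derivation:
Hunk 1: at line 4 remove [wys] add [vuikv,xrbjo] -> 9 lines: xtskr pekq qdd ebsf eub vuikv xrbjo ljcy kbyqg
Hunk 2: at line 1 remove [qdd] add [ivt,edmkk,xker] -> 11 lines: xtskr pekq ivt edmkk xker ebsf eub vuikv xrbjo ljcy kbyqg
Hunk 3: at line 6 remove [vuikv,xrbjo] add [uvygq,ezvs] -> 11 lines: xtskr pekq ivt edmkk xker ebsf eub uvygq ezvs ljcy kbyqg
Hunk 4: at line 4 remove [xker,ebsf,eub] add [hhvbc,tcnre] -> 10 lines: xtskr pekq ivt edmkk hhvbc tcnre uvygq ezvs ljcy kbyqg
Hunk 5: at line 3 remove [edmkk,hhvbc] add [mboqj,vpkc,tjt] -> 11 lines: xtskr pekq ivt mboqj vpkc tjt tcnre uvygq ezvs ljcy kbyqg
Hunk 6: at line 1 remove [ivt] add [hwbdy,oikfq,jrscr] -> 13 lines: xtskr pekq hwbdy oikfq jrscr mboqj vpkc tjt tcnre uvygq ezvs ljcy kbyqg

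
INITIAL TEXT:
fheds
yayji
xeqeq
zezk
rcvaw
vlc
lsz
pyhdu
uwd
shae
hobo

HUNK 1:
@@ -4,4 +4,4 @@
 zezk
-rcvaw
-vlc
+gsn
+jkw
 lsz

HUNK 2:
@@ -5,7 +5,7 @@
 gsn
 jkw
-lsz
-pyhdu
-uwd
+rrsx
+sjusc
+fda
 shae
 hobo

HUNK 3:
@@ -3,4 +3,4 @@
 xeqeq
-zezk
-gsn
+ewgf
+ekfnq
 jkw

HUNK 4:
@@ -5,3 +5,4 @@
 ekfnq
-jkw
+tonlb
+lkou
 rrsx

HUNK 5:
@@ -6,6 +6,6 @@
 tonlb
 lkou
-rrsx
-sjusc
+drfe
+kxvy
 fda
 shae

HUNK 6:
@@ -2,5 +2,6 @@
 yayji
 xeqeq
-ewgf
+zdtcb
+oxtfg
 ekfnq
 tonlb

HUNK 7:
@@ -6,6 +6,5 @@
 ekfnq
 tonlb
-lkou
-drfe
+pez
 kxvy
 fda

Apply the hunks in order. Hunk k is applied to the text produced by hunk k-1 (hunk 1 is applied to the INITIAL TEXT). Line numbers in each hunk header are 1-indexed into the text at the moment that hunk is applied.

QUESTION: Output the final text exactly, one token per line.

Hunk 1: at line 4 remove [rcvaw,vlc] add [gsn,jkw] -> 11 lines: fheds yayji xeqeq zezk gsn jkw lsz pyhdu uwd shae hobo
Hunk 2: at line 5 remove [lsz,pyhdu,uwd] add [rrsx,sjusc,fda] -> 11 lines: fheds yayji xeqeq zezk gsn jkw rrsx sjusc fda shae hobo
Hunk 3: at line 3 remove [zezk,gsn] add [ewgf,ekfnq] -> 11 lines: fheds yayji xeqeq ewgf ekfnq jkw rrsx sjusc fda shae hobo
Hunk 4: at line 5 remove [jkw] add [tonlb,lkou] -> 12 lines: fheds yayji xeqeq ewgf ekfnq tonlb lkou rrsx sjusc fda shae hobo
Hunk 5: at line 6 remove [rrsx,sjusc] add [drfe,kxvy] -> 12 lines: fheds yayji xeqeq ewgf ekfnq tonlb lkou drfe kxvy fda shae hobo
Hunk 6: at line 2 remove [ewgf] add [zdtcb,oxtfg] -> 13 lines: fheds yayji xeqeq zdtcb oxtfg ekfnq tonlb lkou drfe kxvy fda shae hobo
Hunk 7: at line 6 remove [lkou,drfe] add [pez] -> 12 lines: fheds yayji xeqeq zdtcb oxtfg ekfnq tonlb pez kxvy fda shae hobo

Answer: fheds
yayji
xeqeq
zdtcb
oxtfg
ekfnq
tonlb
pez
kxvy
fda
shae
hobo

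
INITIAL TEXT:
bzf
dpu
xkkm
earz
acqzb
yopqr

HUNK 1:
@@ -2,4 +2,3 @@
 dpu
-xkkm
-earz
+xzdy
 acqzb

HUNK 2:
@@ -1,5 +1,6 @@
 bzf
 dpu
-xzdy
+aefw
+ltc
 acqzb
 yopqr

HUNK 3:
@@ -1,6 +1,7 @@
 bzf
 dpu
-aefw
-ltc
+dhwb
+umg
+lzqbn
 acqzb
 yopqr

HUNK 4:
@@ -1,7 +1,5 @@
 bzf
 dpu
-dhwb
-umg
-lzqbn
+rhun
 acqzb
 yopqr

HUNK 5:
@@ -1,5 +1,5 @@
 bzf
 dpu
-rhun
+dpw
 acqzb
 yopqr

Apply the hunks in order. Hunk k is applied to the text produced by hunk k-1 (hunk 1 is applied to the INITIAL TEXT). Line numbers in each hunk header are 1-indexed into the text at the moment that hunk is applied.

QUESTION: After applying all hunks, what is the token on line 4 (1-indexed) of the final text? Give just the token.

Answer: acqzb

Derivation:
Hunk 1: at line 2 remove [xkkm,earz] add [xzdy] -> 5 lines: bzf dpu xzdy acqzb yopqr
Hunk 2: at line 1 remove [xzdy] add [aefw,ltc] -> 6 lines: bzf dpu aefw ltc acqzb yopqr
Hunk 3: at line 1 remove [aefw,ltc] add [dhwb,umg,lzqbn] -> 7 lines: bzf dpu dhwb umg lzqbn acqzb yopqr
Hunk 4: at line 1 remove [dhwb,umg,lzqbn] add [rhun] -> 5 lines: bzf dpu rhun acqzb yopqr
Hunk 5: at line 1 remove [rhun] add [dpw] -> 5 lines: bzf dpu dpw acqzb yopqr
Final line 4: acqzb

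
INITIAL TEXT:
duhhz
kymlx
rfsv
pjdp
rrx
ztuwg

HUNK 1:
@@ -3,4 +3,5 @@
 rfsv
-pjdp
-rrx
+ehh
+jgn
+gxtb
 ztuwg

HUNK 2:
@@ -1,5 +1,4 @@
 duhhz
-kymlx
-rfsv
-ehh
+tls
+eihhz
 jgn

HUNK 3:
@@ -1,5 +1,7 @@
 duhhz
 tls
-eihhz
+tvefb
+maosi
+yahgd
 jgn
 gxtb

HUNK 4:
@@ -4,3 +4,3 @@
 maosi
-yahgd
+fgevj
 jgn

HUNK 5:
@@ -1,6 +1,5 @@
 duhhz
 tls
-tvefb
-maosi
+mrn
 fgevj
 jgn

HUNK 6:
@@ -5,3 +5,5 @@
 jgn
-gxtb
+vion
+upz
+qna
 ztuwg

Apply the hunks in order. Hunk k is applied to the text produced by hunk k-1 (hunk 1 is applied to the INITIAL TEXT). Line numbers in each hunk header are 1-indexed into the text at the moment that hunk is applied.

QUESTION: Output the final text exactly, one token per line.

Answer: duhhz
tls
mrn
fgevj
jgn
vion
upz
qna
ztuwg

Derivation:
Hunk 1: at line 3 remove [pjdp,rrx] add [ehh,jgn,gxtb] -> 7 lines: duhhz kymlx rfsv ehh jgn gxtb ztuwg
Hunk 2: at line 1 remove [kymlx,rfsv,ehh] add [tls,eihhz] -> 6 lines: duhhz tls eihhz jgn gxtb ztuwg
Hunk 3: at line 1 remove [eihhz] add [tvefb,maosi,yahgd] -> 8 lines: duhhz tls tvefb maosi yahgd jgn gxtb ztuwg
Hunk 4: at line 4 remove [yahgd] add [fgevj] -> 8 lines: duhhz tls tvefb maosi fgevj jgn gxtb ztuwg
Hunk 5: at line 1 remove [tvefb,maosi] add [mrn] -> 7 lines: duhhz tls mrn fgevj jgn gxtb ztuwg
Hunk 6: at line 5 remove [gxtb] add [vion,upz,qna] -> 9 lines: duhhz tls mrn fgevj jgn vion upz qna ztuwg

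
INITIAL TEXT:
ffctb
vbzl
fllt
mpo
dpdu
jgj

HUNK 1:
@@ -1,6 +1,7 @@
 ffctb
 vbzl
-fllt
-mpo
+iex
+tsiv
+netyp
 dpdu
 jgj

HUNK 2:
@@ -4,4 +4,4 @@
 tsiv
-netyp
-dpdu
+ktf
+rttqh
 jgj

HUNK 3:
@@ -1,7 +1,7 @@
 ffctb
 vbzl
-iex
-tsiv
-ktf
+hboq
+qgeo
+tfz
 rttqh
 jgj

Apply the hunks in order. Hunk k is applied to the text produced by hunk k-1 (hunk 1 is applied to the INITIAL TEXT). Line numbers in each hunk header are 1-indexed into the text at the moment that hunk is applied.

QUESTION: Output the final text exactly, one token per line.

Answer: ffctb
vbzl
hboq
qgeo
tfz
rttqh
jgj

Derivation:
Hunk 1: at line 1 remove [fllt,mpo] add [iex,tsiv,netyp] -> 7 lines: ffctb vbzl iex tsiv netyp dpdu jgj
Hunk 2: at line 4 remove [netyp,dpdu] add [ktf,rttqh] -> 7 lines: ffctb vbzl iex tsiv ktf rttqh jgj
Hunk 3: at line 1 remove [iex,tsiv,ktf] add [hboq,qgeo,tfz] -> 7 lines: ffctb vbzl hboq qgeo tfz rttqh jgj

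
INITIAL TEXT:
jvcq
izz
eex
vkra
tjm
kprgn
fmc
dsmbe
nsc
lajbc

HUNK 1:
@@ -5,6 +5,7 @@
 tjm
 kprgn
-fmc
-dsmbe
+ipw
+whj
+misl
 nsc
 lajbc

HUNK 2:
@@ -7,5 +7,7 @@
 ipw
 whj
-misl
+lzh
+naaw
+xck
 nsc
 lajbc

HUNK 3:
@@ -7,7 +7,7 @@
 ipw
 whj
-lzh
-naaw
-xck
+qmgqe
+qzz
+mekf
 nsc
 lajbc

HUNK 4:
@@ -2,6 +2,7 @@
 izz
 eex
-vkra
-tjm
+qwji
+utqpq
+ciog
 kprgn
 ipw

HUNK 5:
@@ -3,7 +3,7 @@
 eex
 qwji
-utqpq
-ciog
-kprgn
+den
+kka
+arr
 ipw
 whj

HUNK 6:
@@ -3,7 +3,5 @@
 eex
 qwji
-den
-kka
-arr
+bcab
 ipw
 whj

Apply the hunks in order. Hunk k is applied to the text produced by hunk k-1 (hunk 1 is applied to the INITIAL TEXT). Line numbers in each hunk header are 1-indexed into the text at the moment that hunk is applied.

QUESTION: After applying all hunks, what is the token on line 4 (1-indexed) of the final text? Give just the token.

Answer: qwji

Derivation:
Hunk 1: at line 5 remove [fmc,dsmbe] add [ipw,whj,misl] -> 11 lines: jvcq izz eex vkra tjm kprgn ipw whj misl nsc lajbc
Hunk 2: at line 7 remove [misl] add [lzh,naaw,xck] -> 13 lines: jvcq izz eex vkra tjm kprgn ipw whj lzh naaw xck nsc lajbc
Hunk 3: at line 7 remove [lzh,naaw,xck] add [qmgqe,qzz,mekf] -> 13 lines: jvcq izz eex vkra tjm kprgn ipw whj qmgqe qzz mekf nsc lajbc
Hunk 4: at line 2 remove [vkra,tjm] add [qwji,utqpq,ciog] -> 14 lines: jvcq izz eex qwji utqpq ciog kprgn ipw whj qmgqe qzz mekf nsc lajbc
Hunk 5: at line 3 remove [utqpq,ciog,kprgn] add [den,kka,arr] -> 14 lines: jvcq izz eex qwji den kka arr ipw whj qmgqe qzz mekf nsc lajbc
Hunk 6: at line 3 remove [den,kka,arr] add [bcab] -> 12 lines: jvcq izz eex qwji bcab ipw whj qmgqe qzz mekf nsc lajbc
Final line 4: qwji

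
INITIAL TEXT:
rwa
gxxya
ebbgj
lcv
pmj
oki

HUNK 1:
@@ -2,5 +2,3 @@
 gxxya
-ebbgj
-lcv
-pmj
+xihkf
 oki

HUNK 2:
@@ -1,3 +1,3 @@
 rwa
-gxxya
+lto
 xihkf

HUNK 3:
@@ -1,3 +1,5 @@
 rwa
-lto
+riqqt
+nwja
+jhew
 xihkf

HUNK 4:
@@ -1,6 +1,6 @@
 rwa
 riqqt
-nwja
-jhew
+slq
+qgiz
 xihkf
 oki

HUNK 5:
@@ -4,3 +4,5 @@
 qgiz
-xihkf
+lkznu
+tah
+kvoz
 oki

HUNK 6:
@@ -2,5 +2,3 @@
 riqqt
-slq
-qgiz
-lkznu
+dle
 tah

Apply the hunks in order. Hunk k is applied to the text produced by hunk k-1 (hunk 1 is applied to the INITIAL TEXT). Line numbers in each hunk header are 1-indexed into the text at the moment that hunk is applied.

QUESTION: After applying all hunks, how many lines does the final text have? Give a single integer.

Answer: 6

Derivation:
Hunk 1: at line 2 remove [ebbgj,lcv,pmj] add [xihkf] -> 4 lines: rwa gxxya xihkf oki
Hunk 2: at line 1 remove [gxxya] add [lto] -> 4 lines: rwa lto xihkf oki
Hunk 3: at line 1 remove [lto] add [riqqt,nwja,jhew] -> 6 lines: rwa riqqt nwja jhew xihkf oki
Hunk 4: at line 1 remove [nwja,jhew] add [slq,qgiz] -> 6 lines: rwa riqqt slq qgiz xihkf oki
Hunk 5: at line 4 remove [xihkf] add [lkznu,tah,kvoz] -> 8 lines: rwa riqqt slq qgiz lkznu tah kvoz oki
Hunk 6: at line 2 remove [slq,qgiz,lkznu] add [dle] -> 6 lines: rwa riqqt dle tah kvoz oki
Final line count: 6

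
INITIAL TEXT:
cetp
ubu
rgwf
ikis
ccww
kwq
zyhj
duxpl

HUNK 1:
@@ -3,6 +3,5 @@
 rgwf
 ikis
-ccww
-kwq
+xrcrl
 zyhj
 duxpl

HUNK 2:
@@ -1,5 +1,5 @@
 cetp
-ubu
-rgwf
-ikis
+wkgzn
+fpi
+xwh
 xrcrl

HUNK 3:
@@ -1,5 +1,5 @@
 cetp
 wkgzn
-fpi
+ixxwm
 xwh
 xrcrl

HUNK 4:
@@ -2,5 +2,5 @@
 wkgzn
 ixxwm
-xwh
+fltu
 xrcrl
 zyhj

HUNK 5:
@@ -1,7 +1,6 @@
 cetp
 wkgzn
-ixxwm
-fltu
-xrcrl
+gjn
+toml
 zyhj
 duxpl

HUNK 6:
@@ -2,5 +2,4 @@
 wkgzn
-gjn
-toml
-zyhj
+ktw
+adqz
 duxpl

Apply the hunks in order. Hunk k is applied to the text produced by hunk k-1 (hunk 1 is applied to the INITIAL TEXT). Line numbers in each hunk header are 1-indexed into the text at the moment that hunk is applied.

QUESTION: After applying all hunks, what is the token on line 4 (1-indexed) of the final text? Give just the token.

Answer: adqz

Derivation:
Hunk 1: at line 3 remove [ccww,kwq] add [xrcrl] -> 7 lines: cetp ubu rgwf ikis xrcrl zyhj duxpl
Hunk 2: at line 1 remove [ubu,rgwf,ikis] add [wkgzn,fpi,xwh] -> 7 lines: cetp wkgzn fpi xwh xrcrl zyhj duxpl
Hunk 3: at line 1 remove [fpi] add [ixxwm] -> 7 lines: cetp wkgzn ixxwm xwh xrcrl zyhj duxpl
Hunk 4: at line 2 remove [xwh] add [fltu] -> 7 lines: cetp wkgzn ixxwm fltu xrcrl zyhj duxpl
Hunk 5: at line 1 remove [ixxwm,fltu,xrcrl] add [gjn,toml] -> 6 lines: cetp wkgzn gjn toml zyhj duxpl
Hunk 6: at line 2 remove [gjn,toml,zyhj] add [ktw,adqz] -> 5 lines: cetp wkgzn ktw adqz duxpl
Final line 4: adqz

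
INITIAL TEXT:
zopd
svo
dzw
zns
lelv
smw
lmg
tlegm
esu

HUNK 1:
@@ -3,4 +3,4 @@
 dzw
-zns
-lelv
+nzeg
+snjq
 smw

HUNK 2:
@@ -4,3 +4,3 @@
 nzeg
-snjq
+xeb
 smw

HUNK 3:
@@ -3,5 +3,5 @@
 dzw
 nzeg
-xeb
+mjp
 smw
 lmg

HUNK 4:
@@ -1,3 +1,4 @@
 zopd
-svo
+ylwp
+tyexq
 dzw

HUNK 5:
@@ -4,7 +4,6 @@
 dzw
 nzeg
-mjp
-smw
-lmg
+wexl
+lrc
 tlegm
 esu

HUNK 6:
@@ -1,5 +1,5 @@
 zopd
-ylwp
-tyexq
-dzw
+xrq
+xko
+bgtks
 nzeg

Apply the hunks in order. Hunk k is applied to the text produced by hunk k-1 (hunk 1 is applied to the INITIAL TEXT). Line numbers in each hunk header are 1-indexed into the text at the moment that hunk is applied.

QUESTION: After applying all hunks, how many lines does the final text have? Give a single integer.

Hunk 1: at line 3 remove [zns,lelv] add [nzeg,snjq] -> 9 lines: zopd svo dzw nzeg snjq smw lmg tlegm esu
Hunk 2: at line 4 remove [snjq] add [xeb] -> 9 lines: zopd svo dzw nzeg xeb smw lmg tlegm esu
Hunk 3: at line 3 remove [xeb] add [mjp] -> 9 lines: zopd svo dzw nzeg mjp smw lmg tlegm esu
Hunk 4: at line 1 remove [svo] add [ylwp,tyexq] -> 10 lines: zopd ylwp tyexq dzw nzeg mjp smw lmg tlegm esu
Hunk 5: at line 4 remove [mjp,smw,lmg] add [wexl,lrc] -> 9 lines: zopd ylwp tyexq dzw nzeg wexl lrc tlegm esu
Hunk 6: at line 1 remove [ylwp,tyexq,dzw] add [xrq,xko,bgtks] -> 9 lines: zopd xrq xko bgtks nzeg wexl lrc tlegm esu
Final line count: 9

Answer: 9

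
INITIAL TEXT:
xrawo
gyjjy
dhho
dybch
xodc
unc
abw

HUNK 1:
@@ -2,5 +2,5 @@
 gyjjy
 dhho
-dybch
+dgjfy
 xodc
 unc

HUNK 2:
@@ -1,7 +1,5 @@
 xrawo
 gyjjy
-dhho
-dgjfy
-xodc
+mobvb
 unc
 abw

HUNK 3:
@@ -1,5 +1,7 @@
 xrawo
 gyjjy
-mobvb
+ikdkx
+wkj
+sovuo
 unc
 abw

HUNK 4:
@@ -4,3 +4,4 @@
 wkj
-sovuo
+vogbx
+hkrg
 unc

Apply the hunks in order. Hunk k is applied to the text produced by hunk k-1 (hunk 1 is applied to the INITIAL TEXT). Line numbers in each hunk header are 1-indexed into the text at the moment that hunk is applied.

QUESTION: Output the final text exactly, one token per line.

Hunk 1: at line 2 remove [dybch] add [dgjfy] -> 7 lines: xrawo gyjjy dhho dgjfy xodc unc abw
Hunk 2: at line 1 remove [dhho,dgjfy,xodc] add [mobvb] -> 5 lines: xrawo gyjjy mobvb unc abw
Hunk 3: at line 1 remove [mobvb] add [ikdkx,wkj,sovuo] -> 7 lines: xrawo gyjjy ikdkx wkj sovuo unc abw
Hunk 4: at line 4 remove [sovuo] add [vogbx,hkrg] -> 8 lines: xrawo gyjjy ikdkx wkj vogbx hkrg unc abw

Answer: xrawo
gyjjy
ikdkx
wkj
vogbx
hkrg
unc
abw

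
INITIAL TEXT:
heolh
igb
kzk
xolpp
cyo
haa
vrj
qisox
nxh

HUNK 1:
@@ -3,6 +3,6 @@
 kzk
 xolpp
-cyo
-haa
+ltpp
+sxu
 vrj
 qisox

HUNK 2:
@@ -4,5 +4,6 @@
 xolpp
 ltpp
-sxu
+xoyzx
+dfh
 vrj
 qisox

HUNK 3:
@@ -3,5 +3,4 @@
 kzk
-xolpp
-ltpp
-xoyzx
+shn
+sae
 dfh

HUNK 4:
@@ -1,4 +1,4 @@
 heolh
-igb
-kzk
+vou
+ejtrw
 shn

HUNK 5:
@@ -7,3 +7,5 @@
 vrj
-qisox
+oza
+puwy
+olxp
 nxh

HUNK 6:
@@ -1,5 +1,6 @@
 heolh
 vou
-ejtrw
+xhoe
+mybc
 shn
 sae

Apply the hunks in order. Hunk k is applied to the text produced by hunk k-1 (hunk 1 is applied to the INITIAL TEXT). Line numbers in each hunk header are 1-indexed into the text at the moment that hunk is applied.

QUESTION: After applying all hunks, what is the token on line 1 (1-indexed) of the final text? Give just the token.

Hunk 1: at line 3 remove [cyo,haa] add [ltpp,sxu] -> 9 lines: heolh igb kzk xolpp ltpp sxu vrj qisox nxh
Hunk 2: at line 4 remove [sxu] add [xoyzx,dfh] -> 10 lines: heolh igb kzk xolpp ltpp xoyzx dfh vrj qisox nxh
Hunk 3: at line 3 remove [xolpp,ltpp,xoyzx] add [shn,sae] -> 9 lines: heolh igb kzk shn sae dfh vrj qisox nxh
Hunk 4: at line 1 remove [igb,kzk] add [vou,ejtrw] -> 9 lines: heolh vou ejtrw shn sae dfh vrj qisox nxh
Hunk 5: at line 7 remove [qisox] add [oza,puwy,olxp] -> 11 lines: heolh vou ejtrw shn sae dfh vrj oza puwy olxp nxh
Hunk 6: at line 1 remove [ejtrw] add [xhoe,mybc] -> 12 lines: heolh vou xhoe mybc shn sae dfh vrj oza puwy olxp nxh
Final line 1: heolh

Answer: heolh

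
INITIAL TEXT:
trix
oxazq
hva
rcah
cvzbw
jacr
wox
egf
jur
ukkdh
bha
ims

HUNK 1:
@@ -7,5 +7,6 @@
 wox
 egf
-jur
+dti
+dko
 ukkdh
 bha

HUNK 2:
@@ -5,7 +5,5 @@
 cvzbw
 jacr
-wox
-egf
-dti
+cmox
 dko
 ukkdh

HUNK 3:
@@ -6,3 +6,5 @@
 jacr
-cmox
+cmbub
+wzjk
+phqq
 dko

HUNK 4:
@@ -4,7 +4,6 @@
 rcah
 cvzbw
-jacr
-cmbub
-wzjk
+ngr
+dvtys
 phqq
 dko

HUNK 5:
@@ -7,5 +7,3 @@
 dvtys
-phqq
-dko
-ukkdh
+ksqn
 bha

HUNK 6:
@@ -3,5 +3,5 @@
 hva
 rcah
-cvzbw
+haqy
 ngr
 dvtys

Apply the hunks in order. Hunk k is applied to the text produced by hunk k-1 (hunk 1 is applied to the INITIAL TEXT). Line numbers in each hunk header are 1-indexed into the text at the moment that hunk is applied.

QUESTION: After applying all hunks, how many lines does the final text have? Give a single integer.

Answer: 10

Derivation:
Hunk 1: at line 7 remove [jur] add [dti,dko] -> 13 lines: trix oxazq hva rcah cvzbw jacr wox egf dti dko ukkdh bha ims
Hunk 2: at line 5 remove [wox,egf,dti] add [cmox] -> 11 lines: trix oxazq hva rcah cvzbw jacr cmox dko ukkdh bha ims
Hunk 3: at line 6 remove [cmox] add [cmbub,wzjk,phqq] -> 13 lines: trix oxazq hva rcah cvzbw jacr cmbub wzjk phqq dko ukkdh bha ims
Hunk 4: at line 4 remove [jacr,cmbub,wzjk] add [ngr,dvtys] -> 12 lines: trix oxazq hva rcah cvzbw ngr dvtys phqq dko ukkdh bha ims
Hunk 5: at line 7 remove [phqq,dko,ukkdh] add [ksqn] -> 10 lines: trix oxazq hva rcah cvzbw ngr dvtys ksqn bha ims
Hunk 6: at line 3 remove [cvzbw] add [haqy] -> 10 lines: trix oxazq hva rcah haqy ngr dvtys ksqn bha ims
Final line count: 10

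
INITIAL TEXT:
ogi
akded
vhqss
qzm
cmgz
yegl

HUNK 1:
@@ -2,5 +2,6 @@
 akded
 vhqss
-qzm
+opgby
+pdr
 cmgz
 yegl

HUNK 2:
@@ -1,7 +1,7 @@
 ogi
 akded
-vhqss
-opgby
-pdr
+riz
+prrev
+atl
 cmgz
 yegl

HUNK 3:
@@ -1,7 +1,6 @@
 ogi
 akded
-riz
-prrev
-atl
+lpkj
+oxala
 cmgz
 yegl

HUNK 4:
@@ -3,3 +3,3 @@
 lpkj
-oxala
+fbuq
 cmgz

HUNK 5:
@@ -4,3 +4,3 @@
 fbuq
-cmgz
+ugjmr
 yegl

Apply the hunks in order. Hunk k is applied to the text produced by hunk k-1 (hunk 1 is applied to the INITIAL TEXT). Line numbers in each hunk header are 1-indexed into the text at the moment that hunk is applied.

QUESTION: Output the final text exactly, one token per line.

Hunk 1: at line 2 remove [qzm] add [opgby,pdr] -> 7 lines: ogi akded vhqss opgby pdr cmgz yegl
Hunk 2: at line 1 remove [vhqss,opgby,pdr] add [riz,prrev,atl] -> 7 lines: ogi akded riz prrev atl cmgz yegl
Hunk 3: at line 1 remove [riz,prrev,atl] add [lpkj,oxala] -> 6 lines: ogi akded lpkj oxala cmgz yegl
Hunk 4: at line 3 remove [oxala] add [fbuq] -> 6 lines: ogi akded lpkj fbuq cmgz yegl
Hunk 5: at line 4 remove [cmgz] add [ugjmr] -> 6 lines: ogi akded lpkj fbuq ugjmr yegl

Answer: ogi
akded
lpkj
fbuq
ugjmr
yegl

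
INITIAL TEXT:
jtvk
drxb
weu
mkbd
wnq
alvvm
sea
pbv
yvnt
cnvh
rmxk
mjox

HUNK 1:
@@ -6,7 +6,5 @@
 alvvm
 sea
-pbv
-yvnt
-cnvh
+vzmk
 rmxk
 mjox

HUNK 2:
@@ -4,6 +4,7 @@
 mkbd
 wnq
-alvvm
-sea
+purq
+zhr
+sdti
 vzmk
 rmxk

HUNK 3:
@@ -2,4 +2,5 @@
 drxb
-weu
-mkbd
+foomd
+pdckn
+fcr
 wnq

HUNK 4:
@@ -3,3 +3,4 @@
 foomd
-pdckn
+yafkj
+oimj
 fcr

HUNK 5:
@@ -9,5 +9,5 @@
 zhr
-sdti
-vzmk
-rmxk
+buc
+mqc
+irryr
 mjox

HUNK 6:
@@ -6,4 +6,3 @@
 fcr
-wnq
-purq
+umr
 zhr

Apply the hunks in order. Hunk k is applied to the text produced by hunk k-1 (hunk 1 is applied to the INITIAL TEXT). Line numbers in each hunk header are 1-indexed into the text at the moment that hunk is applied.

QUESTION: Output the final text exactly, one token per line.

Hunk 1: at line 6 remove [pbv,yvnt,cnvh] add [vzmk] -> 10 lines: jtvk drxb weu mkbd wnq alvvm sea vzmk rmxk mjox
Hunk 2: at line 4 remove [alvvm,sea] add [purq,zhr,sdti] -> 11 lines: jtvk drxb weu mkbd wnq purq zhr sdti vzmk rmxk mjox
Hunk 3: at line 2 remove [weu,mkbd] add [foomd,pdckn,fcr] -> 12 lines: jtvk drxb foomd pdckn fcr wnq purq zhr sdti vzmk rmxk mjox
Hunk 4: at line 3 remove [pdckn] add [yafkj,oimj] -> 13 lines: jtvk drxb foomd yafkj oimj fcr wnq purq zhr sdti vzmk rmxk mjox
Hunk 5: at line 9 remove [sdti,vzmk,rmxk] add [buc,mqc,irryr] -> 13 lines: jtvk drxb foomd yafkj oimj fcr wnq purq zhr buc mqc irryr mjox
Hunk 6: at line 6 remove [wnq,purq] add [umr] -> 12 lines: jtvk drxb foomd yafkj oimj fcr umr zhr buc mqc irryr mjox

Answer: jtvk
drxb
foomd
yafkj
oimj
fcr
umr
zhr
buc
mqc
irryr
mjox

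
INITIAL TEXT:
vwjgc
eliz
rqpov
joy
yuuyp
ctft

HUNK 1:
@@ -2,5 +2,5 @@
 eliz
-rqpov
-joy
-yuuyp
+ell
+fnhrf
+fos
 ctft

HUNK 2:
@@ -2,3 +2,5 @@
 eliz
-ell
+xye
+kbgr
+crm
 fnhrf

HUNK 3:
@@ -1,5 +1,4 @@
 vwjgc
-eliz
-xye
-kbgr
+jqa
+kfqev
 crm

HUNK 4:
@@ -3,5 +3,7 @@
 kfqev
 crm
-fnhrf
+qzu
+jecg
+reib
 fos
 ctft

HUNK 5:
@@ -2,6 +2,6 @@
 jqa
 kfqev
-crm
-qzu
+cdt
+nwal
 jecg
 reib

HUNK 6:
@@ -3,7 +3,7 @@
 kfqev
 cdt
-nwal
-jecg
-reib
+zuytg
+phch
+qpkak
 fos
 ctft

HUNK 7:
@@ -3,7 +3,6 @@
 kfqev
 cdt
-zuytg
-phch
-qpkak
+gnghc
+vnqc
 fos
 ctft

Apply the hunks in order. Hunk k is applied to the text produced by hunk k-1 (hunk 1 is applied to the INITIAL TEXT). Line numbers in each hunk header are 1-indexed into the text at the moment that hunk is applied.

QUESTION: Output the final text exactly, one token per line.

Answer: vwjgc
jqa
kfqev
cdt
gnghc
vnqc
fos
ctft

Derivation:
Hunk 1: at line 2 remove [rqpov,joy,yuuyp] add [ell,fnhrf,fos] -> 6 lines: vwjgc eliz ell fnhrf fos ctft
Hunk 2: at line 2 remove [ell] add [xye,kbgr,crm] -> 8 lines: vwjgc eliz xye kbgr crm fnhrf fos ctft
Hunk 3: at line 1 remove [eliz,xye,kbgr] add [jqa,kfqev] -> 7 lines: vwjgc jqa kfqev crm fnhrf fos ctft
Hunk 4: at line 3 remove [fnhrf] add [qzu,jecg,reib] -> 9 lines: vwjgc jqa kfqev crm qzu jecg reib fos ctft
Hunk 5: at line 2 remove [crm,qzu] add [cdt,nwal] -> 9 lines: vwjgc jqa kfqev cdt nwal jecg reib fos ctft
Hunk 6: at line 3 remove [nwal,jecg,reib] add [zuytg,phch,qpkak] -> 9 lines: vwjgc jqa kfqev cdt zuytg phch qpkak fos ctft
Hunk 7: at line 3 remove [zuytg,phch,qpkak] add [gnghc,vnqc] -> 8 lines: vwjgc jqa kfqev cdt gnghc vnqc fos ctft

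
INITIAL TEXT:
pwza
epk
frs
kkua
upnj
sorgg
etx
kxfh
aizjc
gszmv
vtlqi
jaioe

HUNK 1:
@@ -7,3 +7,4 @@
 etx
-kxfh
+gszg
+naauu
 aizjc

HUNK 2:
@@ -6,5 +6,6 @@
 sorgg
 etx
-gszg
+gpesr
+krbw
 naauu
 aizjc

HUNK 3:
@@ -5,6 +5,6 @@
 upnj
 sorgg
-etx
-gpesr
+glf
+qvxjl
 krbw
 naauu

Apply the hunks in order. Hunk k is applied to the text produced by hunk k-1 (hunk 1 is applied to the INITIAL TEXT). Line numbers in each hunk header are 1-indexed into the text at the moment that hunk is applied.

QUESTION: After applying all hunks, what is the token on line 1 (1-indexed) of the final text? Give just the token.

Answer: pwza

Derivation:
Hunk 1: at line 7 remove [kxfh] add [gszg,naauu] -> 13 lines: pwza epk frs kkua upnj sorgg etx gszg naauu aizjc gszmv vtlqi jaioe
Hunk 2: at line 6 remove [gszg] add [gpesr,krbw] -> 14 lines: pwza epk frs kkua upnj sorgg etx gpesr krbw naauu aizjc gszmv vtlqi jaioe
Hunk 3: at line 5 remove [etx,gpesr] add [glf,qvxjl] -> 14 lines: pwza epk frs kkua upnj sorgg glf qvxjl krbw naauu aizjc gszmv vtlqi jaioe
Final line 1: pwza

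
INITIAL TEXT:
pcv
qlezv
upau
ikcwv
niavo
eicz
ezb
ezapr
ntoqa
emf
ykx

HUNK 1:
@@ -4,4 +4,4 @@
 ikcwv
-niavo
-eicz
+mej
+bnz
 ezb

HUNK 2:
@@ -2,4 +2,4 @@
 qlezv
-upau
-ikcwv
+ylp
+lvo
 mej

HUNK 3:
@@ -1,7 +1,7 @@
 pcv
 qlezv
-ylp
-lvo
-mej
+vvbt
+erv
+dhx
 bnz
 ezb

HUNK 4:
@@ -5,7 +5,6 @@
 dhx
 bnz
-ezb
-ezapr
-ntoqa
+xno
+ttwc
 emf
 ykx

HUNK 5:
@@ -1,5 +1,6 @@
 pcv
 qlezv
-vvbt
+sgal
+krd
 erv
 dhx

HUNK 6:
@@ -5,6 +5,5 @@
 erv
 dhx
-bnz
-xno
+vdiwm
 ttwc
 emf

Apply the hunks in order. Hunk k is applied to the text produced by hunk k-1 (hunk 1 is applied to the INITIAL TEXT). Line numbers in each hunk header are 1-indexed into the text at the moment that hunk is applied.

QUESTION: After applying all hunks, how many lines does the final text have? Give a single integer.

Answer: 10

Derivation:
Hunk 1: at line 4 remove [niavo,eicz] add [mej,bnz] -> 11 lines: pcv qlezv upau ikcwv mej bnz ezb ezapr ntoqa emf ykx
Hunk 2: at line 2 remove [upau,ikcwv] add [ylp,lvo] -> 11 lines: pcv qlezv ylp lvo mej bnz ezb ezapr ntoqa emf ykx
Hunk 3: at line 1 remove [ylp,lvo,mej] add [vvbt,erv,dhx] -> 11 lines: pcv qlezv vvbt erv dhx bnz ezb ezapr ntoqa emf ykx
Hunk 4: at line 5 remove [ezb,ezapr,ntoqa] add [xno,ttwc] -> 10 lines: pcv qlezv vvbt erv dhx bnz xno ttwc emf ykx
Hunk 5: at line 1 remove [vvbt] add [sgal,krd] -> 11 lines: pcv qlezv sgal krd erv dhx bnz xno ttwc emf ykx
Hunk 6: at line 5 remove [bnz,xno] add [vdiwm] -> 10 lines: pcv qlezv sgal krd erv dhx vdiwm ttwc emf ykx
Final line count: 10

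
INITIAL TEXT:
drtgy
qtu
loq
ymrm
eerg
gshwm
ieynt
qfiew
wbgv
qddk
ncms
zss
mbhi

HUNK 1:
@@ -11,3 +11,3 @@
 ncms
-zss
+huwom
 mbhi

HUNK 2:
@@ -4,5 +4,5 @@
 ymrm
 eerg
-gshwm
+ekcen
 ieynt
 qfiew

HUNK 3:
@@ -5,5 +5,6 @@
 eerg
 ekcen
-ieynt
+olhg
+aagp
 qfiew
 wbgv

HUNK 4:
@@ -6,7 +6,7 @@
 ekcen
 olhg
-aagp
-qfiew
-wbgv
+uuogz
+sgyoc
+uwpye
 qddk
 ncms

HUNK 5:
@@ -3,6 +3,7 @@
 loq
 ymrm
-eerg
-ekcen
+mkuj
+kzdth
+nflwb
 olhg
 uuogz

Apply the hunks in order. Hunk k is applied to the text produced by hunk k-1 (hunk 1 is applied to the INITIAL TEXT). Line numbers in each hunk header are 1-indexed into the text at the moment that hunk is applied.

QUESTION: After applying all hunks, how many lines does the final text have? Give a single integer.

Answer: 15

Derivation:
Hunk 1: at line 11 remove [zss] add [huwom] -> 13 lines: drtgy qtu loq ymrm eerg gshwm ieynt qfiew wbgv qddk ncms huwom mbhi
Hunk 2: at line 4 remove [gshwm] add [ekcen] -> 13 lines: drtgy qtu loq ymrm eerg ekcen ieynt qfiew wbgv qddk ncms huwom mbhi
Hunk 3: at line 5 remove [ieynt] add [olhg,aagp] -> 14 lines: drtgy qtu loq ymrm eerg ekcen olhg aagp qfiew wbgv qddk ncms huwom mbhi
Hunk 4: at line 6 remove [aagp,qfiew,wbgv] add [uuogz,sgyoc,uwpye] -> 14 lines: drtgy qtu loq ymrm eerg ekcen olhg uuogz sgyoc uwpye qddk ncms huwom mbhi
Hunk 5: at line 3 remove [eerg,ekcen] add [mkuj,kzdth,nflwb] -> 15 lines: drtgy qtu loq ymrm mkuj kzdth nflwb olhg uuogz sgyoc uwpye qddk ncms huwom mbhi
Final line count: 15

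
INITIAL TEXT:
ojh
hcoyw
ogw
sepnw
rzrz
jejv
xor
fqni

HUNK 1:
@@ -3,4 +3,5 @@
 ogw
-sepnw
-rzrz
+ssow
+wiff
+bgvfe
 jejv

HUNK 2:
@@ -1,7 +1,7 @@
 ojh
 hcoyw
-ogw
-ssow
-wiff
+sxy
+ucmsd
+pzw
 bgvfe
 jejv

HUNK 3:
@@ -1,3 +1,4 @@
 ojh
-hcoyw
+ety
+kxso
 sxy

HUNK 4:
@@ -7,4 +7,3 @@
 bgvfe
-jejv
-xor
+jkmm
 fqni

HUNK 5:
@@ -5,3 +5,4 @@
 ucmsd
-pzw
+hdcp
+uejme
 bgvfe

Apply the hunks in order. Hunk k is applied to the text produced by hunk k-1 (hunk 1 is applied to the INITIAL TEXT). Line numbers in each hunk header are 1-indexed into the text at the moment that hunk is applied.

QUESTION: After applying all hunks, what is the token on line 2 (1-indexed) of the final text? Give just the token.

Hunk 1: at line 3 remove [sepnw,rzrz] add [ssow,wiff,bgvfe] -> 9 lines: ojh hcoyw ogw ssow wiff bgvfe jejv xor fqni
Hunk 2: at line 1 remove [ogw,ssow,wiff] add [sxy,ucmsd,pzw] -> 9 lines: ojh hcoyw sxy ucmsd pzw bgvfe jejv xor fqni
Hunk 3: at line 1 remove [hcoyw] add [ety,kxso] -> 10 lines: ojh ety kxso sxy ucmsd pzw bgvfe jejv xor fqni
Hunk 4: at line 7 remove [jejv,xor] add [jkmm] -> 9 lines: ojh ety kxso sxy ucmsd pzw bgvfe jkmm fqni
Hunk 5: at line 5 remove [pzw] add [hdcp,uejme] -> 10 lines: ojh ety kxso sxy ucmsd hdcp uejme bgvfe jkmm fqni
Final line 2: ety

Answer: ety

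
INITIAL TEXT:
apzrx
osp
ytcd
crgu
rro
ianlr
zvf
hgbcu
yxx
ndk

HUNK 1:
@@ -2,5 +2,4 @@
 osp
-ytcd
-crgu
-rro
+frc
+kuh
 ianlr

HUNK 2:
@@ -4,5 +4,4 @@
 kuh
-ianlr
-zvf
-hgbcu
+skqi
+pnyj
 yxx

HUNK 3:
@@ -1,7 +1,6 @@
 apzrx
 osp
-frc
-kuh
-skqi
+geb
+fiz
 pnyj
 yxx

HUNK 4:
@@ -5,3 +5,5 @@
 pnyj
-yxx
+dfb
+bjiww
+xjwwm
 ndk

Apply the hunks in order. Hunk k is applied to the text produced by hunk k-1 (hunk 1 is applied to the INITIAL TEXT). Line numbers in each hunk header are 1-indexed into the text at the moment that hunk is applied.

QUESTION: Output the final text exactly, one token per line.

Hunk 1: at line 2 remove [ytcd,crgu,rro] add [frc,kuh] -> 9 lines: apzrx osp frc kuh ianlr zvf hgbcu yxx ndk
Hunk 2: at line 4 remove [ianlr,zvf,hgbcu] add [skqi,pnyj] -> 8 lines: apzrx osp frc kuh skqi pnyj yxx ndk
Hunk 3: at line 1 remove [frc,kuh,skqi] add [geb,fiz] -> 7 lines: apzrx osp geb fiz pnyj yxx ndk
Hunk 4: at line 5 remove [yxx] add [dfb,bjiww,xjwwm] -> 9 lines: apzrx osp geb fiz pnyj dfb bjiww xjwwm ndk

Answer: apzrx
osp
geb
fiz
pnyj
dfb
bjiww
xjwwm
ndk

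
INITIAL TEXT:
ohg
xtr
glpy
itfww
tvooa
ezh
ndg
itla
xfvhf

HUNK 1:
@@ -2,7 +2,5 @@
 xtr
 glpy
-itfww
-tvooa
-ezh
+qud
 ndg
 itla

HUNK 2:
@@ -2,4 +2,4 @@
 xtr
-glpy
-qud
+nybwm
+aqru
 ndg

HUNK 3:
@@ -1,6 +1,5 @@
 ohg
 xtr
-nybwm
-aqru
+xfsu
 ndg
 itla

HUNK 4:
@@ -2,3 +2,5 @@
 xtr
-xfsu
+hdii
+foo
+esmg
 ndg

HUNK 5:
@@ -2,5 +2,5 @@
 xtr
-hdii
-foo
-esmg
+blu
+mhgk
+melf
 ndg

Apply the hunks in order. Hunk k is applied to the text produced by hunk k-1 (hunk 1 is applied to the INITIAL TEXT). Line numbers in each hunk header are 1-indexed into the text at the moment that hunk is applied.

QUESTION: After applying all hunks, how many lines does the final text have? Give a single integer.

Answer: 8

Derivation:
Hunk 1: at line 2 remove [itfww,tvooa,ezh] add [qud] -> 7 lines: ohg xtr glpy qud ndg itla xfvhf
Hunk 2: at line 2 remove [glpy,qud] add [nybwm,aqru] -> 7 lines: ohg xtr nybwm aqru ndg itla xfvhf
Hunk 3: at line 1 remove [nybwm,aqru] add [xfsu] -> 6 lines: ohg xtr xfsu ndg itla xfvhf
Hunk 4: at line 2 remove [xfsu] add [hdii,foo,esmg] -> 8 lines: ohg xtr hdii foo esmg ndg itla xfvhf
Hunk 5: at line 2 remove [hdii,foo,esmg] add [blu,mhgk,melf] -> 8 lines: ohg xtr blu mhgk melf ndg itla xfvhf
Final line count: 8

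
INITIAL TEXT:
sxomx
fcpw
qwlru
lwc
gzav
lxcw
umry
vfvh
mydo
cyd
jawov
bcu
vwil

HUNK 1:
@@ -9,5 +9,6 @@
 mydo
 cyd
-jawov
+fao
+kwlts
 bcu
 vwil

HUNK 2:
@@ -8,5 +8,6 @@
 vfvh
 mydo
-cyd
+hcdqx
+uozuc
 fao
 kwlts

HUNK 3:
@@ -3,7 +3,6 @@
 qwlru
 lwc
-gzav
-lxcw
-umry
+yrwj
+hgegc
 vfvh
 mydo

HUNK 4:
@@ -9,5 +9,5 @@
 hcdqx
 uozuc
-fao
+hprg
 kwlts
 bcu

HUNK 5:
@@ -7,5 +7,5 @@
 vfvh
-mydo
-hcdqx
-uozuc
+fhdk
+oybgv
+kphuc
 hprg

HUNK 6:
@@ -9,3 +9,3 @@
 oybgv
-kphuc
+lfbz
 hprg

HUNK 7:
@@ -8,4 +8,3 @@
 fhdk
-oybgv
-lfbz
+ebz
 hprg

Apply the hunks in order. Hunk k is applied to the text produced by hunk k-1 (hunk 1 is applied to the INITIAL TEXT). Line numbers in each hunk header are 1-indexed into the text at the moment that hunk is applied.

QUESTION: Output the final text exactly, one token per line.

Hunk 1: at line 9 remove [jawov] add [fao,kwlts] -> 14 lines: sxomx fcpw qwlru lwc gzav lxcw umry vfvh mydo cyd fao kwlts bcu vwil
Hunk 2: at line 8 remove [cyd] add [hcdqx,uozuc] -> 15 lines: sxomx fcpw qwlru lwc gzav lxcw umry vfvh mydo hcdqx uozuc fao kwlts bcu vwil
Hunk 3: at line 3 remove [gzav,lxcw,umry] add [yrwj,hgegc] -> 14 lines: sxomx fcpw qwlru lwc yrwj hgegc vfvh mydo hcdqx uozuc fao kwlts bcu vwil
Hunk 4: at line 9 remove [fao] add [hprg] -> 14 lines: sxomx fcpw qwlru lwc yrwj hgegc vfvh mydo hcdqx uozuc hprg kwlts bcu vwil
Hunk 5: at line 7 remove [mydo,hcdqx,uozuc] add [fhdk,oybgv,kphuc] -> 14 lines: sxomx fcpw qwlru lwc yrwj hgegc vfvh fhdk oybgv kphuc hprg kwlts bcu vwil
Hunk 6: at line 9 remove [kphuc] add [lfbz] -> 14 lines: sxomx fcpw qwlru lwc yrwj hgegc vfvh fhdk oybgv lfbz hprg kwlts bcu vwil
Hunk 7: at line 8 remove [oybgv,lfbz] add [ebz] -> 13 lines: sxomx fcpw qwlru lwc yrwj hgegc vfvh fhdk ebz hprg kwlts bcu vwil

Answer: sxomx
fcpw
qwlru
lwc
yrwj
hgegc
vfvh
fhdk
ebz
hprg
kwlts
bcu
vwil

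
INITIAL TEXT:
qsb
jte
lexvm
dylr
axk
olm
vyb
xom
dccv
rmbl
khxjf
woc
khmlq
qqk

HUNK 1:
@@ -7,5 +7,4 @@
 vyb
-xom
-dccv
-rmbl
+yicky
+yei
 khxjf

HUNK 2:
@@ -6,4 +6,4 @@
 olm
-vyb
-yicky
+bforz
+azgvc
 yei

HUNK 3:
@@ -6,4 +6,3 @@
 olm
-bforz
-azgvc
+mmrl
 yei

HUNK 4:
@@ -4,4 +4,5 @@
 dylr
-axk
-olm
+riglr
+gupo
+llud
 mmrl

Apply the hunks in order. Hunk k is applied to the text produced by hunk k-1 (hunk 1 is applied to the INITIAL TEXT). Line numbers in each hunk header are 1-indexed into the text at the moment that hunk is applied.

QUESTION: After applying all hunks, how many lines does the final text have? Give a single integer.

Hunk 1: at line 7 remove [xom,dccv,rmbl] add [yicky,yei] -> 13 lines: qsb jte lexvm dylr axk olm vyb yicky yei khxjf woc khmlq qqk
Hunk 2: at line 6 remove [vyb,yicky] add [bforz,azgvc] -> 13 lines: qsb jte lexvm dylr axk olm bforz azgvc yei khxjf woc khmlq qqk
Hunk 3: at line 6 remove [bforz,azgvc] add [mmrl] -> 12 lines: qsb jte lexvm dylr axk olm mmrl yei khxjf woc khmlq qqk
Hunk 4: at line 4 remove [axk,olm] add [riglr,gupo,llud] -> 13 lines: qsb jte lexvm dylr riglr gupo llud mmrl yei khxjf woc khmlq qqk
Final line count: 13

Answer: 13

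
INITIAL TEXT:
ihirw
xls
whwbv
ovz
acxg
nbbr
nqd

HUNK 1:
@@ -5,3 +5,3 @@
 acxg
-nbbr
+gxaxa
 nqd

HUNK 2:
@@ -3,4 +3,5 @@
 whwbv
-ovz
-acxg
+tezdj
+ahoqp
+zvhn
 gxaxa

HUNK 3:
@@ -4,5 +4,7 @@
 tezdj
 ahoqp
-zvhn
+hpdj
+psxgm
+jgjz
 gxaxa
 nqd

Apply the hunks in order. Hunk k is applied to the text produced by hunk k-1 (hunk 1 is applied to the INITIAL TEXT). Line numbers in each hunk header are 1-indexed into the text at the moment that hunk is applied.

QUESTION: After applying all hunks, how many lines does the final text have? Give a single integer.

Answer: 10

Derivation:
Hunk 1: at line 5 remove [nbbr] add [gxaxa] -> 7 lines: ihirw xls whwbv ovz acxg gxaxa nqd
Hunk 2: at line 3 remove [ovz,acxg] add [tezdj,ahoqp,zvhn] -> 8 lines: ihirw xls whwbv tezdj ahoqp zvhn gxaxa nqd
Hunk 3: at line 4 remove [zvhn] add [hpdj,psxgm,jgjz] -> 10 lines: ihirw xls whwbv tezdj ahoqp hpdj psxgm jgjz gxaxa nqd
Final line count: 10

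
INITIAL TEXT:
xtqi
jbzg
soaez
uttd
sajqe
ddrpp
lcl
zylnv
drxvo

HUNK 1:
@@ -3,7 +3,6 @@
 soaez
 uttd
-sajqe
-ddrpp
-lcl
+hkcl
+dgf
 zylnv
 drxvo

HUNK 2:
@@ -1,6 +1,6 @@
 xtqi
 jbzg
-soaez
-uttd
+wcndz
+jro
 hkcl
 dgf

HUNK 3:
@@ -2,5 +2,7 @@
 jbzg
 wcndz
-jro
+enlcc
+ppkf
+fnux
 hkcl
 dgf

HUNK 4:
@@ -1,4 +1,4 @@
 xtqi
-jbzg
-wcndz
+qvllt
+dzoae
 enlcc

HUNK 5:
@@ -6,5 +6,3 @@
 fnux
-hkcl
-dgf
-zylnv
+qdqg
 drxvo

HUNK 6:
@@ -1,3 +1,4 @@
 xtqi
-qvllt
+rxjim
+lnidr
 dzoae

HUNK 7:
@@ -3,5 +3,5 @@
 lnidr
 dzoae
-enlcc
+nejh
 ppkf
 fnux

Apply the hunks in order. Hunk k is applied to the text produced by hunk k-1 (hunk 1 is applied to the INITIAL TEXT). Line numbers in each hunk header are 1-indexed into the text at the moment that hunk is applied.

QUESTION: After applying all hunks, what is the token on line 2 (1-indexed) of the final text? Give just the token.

Answer: rxjim

Derivation:
Hunk 1: at line 3 remove [sajqe,ddrpp,lcl] add [hkcl,dgf] -> 8 lines: xtqi jbzg soaez uttd hkcl dgf zylnv drxvo
Hunk 2: at line 1 remove [soaez,uttd] add [wcndz,jro] -> 8 lines: xtqi jbzg wcndz jro hkcl dgf zylnv drxvo
Hunk 3: at line 2 remove [jro] add [enlcc,ppkf,fnux] -> 10 lines: xtqi jbzg wcndz enlcc ppkf fnux hkcl dgf zylnv drxvo
Hunk 4: at line 1 remove [jbzg,wcndz] add [qvllt,dzoae] -> 10 lines: xtqi qvllt dzoae enlcc ppkf fnux hkcl dgf zylnv drxvo
Hunk 5: at line 6 remove [hkcl,dgf,zylnv] add [qdqg] -> 8 lines: xtqi qvllt dzoae enlcc ppkf fnux qdqg drxvo
Hunk 6: at line 1 remove [qvllt] add [rxjim,lnidr] -> 9 lines: xtqi rxjim lnidr dzoae enlcc ppkf fnux qdqg drxvo
Hunk 7: at line 3 remove [enlcc] add [nejh] -> 9 lines: xtqi rxjim lnidr dzoae nejh ppkf fnux qdqg drxvo
Final line 2: rxjim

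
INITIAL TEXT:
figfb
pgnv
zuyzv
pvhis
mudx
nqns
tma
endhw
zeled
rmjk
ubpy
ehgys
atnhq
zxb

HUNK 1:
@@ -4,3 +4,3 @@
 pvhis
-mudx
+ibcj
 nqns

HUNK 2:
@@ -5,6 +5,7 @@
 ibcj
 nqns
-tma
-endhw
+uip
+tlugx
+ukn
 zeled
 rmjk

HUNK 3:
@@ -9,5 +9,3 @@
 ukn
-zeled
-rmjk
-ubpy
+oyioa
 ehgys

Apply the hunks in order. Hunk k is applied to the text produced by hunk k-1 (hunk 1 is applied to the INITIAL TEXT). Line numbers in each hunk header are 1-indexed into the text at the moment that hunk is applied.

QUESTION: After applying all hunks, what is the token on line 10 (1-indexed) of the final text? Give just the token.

Hunk 1: at line 4 remove [mudx] add [ibcj] -> 14 lines: figfb pgnv zuyzv pvhis ibcj nqns tma endhw zeled rmjk ubpy ehgys atnhq zxb
Hunk 2: at line 5 remove [tma,endhw] add [uip,tlugx,ukn] -> 15 lines: figfb pgnv zuyzv pvhis ibcj nqns uip tlugx ukn zeled rmjk ubpy ehgys atnhq zxb
Hunk 3: at line 9 remove [zeled,rmjk,ubpy] add [oyioa] -> 13 lines: figfb pgnv zuyzv pvhis ibcj nqns uip tlugx ukn oyioa ehgys atnhq zxb
Final line 10: oyioa

Answer: oyioa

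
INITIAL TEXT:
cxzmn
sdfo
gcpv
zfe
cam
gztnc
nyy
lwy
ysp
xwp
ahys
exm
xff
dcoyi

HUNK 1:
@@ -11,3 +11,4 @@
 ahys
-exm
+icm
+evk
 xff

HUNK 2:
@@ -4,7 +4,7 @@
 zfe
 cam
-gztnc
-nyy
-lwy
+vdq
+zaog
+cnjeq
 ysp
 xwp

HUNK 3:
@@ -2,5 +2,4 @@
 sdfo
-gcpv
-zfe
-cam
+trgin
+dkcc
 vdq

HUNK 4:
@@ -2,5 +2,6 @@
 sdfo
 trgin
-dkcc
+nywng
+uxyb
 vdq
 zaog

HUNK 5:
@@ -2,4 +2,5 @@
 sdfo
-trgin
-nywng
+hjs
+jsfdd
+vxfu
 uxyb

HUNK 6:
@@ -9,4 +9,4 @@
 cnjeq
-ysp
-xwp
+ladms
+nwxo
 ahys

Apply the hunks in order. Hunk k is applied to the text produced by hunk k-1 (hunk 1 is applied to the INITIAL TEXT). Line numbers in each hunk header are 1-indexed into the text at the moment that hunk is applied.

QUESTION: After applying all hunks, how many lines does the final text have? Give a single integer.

Hunk 1: at line 11 remove [exm] add [icm,evk] -> 15 lines: cxzmn sdfo gcpv zfe cam gztnc nyy lwy ysp xwp ahys icm evk xff dcoyi
Hunk 2: at line 4 remove [gztnc,nyy,lwy] add [vdq,zaog,cnjeq] -> 15 lines: cxzmn sdfo gcpv zfe cam vdq zaog cnjeq ysp xwp ahys icm evk xff dcoyi
Hunk 3: at line 2 remove [gcpv,zfe,cam] add [trgin,dkcc] -> 14 lines: cxzmn sdfo trgin dkcc vdq zaog cnjeq ysp xwp ahys icm evk xff dcoyi
Hunk 4: at line 2 remove [dkcc] add [nywng,uxyb] -> 15 lines: cxzmn sdfo trgin nywng uxyb vdq zaog cnjeq ysp xwp ahys icm evk xff dcoyi
Hunk 5: at line 2 remove [trgin,nywng] add [hjs,jsfdd,vxfu] -> 16 lines: cxzmn sdfo hjs jsfdd vxfu uxyb vdq zaog cnjeq ysp xwp ahys icm evk xff dcoyi
Hunk 6: at line 9 remove [ysp,xwp] add [ladms,nwxo] -> 16 lines: cxzmn sdfo hjs jsfdd vxfu uxyb vdq zaog cnjeq ladms nwxo ahys icm evk xff dcoyi
Final line count: 16

Answer: 16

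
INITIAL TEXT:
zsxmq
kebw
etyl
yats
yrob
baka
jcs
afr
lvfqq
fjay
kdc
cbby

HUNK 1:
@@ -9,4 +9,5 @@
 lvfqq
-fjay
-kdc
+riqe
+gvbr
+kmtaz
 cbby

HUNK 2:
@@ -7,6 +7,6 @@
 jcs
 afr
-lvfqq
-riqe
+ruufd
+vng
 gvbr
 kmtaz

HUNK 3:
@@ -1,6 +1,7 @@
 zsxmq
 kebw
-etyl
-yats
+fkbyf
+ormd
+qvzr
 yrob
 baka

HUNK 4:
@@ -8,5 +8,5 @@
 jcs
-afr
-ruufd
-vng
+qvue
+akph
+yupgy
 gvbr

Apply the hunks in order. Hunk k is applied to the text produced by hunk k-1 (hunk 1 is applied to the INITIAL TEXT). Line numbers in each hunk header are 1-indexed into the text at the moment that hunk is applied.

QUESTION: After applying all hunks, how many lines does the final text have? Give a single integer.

Hunk 1: at line 9 remove [fjay,kdc] add [riqe,gvbr,kmtaz] -> 13 lines: zsxmq kebw etyl yats yrob baka jcs afr lvfqq riqe gvbr kmtaz cbby
Hunk 2: at line 7 remove [lvfqq,riqe] add [ruufd,vng] -> 13 lines: zsxmq kebw etyl yats yrob baka jcs afr ruufd vng gvbr kmtaz cbby
Hunk 3: at line 1 remove [etyl,yats] add [fkbyf,ormd,qvzr] -> 14 lines: zsxmq kebw fkbyf ormd qvzr yrob baka jcs afr ruufd vng gvbr kmtaz cbby
Hunk 4: at line 8 remove [afr,ruufd,vng] add [qvue,akph,yupgy] -> 14 lines: zsxmq kebw fkbyf ormd qvzr yrob baka jcs qvue akph yupgy gvbr kmtaz cbby
Final line count: 14

Answer: 14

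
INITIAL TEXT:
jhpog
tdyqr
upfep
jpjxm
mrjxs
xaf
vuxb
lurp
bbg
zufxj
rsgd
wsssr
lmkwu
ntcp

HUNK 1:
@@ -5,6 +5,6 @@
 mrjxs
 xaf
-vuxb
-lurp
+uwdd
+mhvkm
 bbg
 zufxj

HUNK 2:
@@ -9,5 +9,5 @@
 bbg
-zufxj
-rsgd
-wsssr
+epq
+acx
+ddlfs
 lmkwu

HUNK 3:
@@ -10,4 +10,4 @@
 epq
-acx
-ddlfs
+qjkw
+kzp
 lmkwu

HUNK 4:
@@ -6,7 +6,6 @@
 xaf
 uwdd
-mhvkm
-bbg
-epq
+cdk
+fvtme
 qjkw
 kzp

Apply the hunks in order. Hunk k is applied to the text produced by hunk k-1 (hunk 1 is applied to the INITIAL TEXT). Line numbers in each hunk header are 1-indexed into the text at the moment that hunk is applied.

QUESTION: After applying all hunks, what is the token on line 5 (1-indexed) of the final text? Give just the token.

Answer: mrjxs

Derivation:
Hunk 1: at line 5 remove [vuxb,lurp] add [uwdd,mhvkm] -> 14 lines: jhpog tdyqr upfep jpjxm mrjxs xaf uwdd mhvkm bbg zufxj rsgd wsssr lmkwu ntcp
Hunk 2: at line 9 remove [zufxj,rsgd,wsssr] add [epq,acx,ddlfs] -> 14 lines: jhpog tdyqr upfep jpjxm mrjxs xaf uwdd mhvkm bbg epq acx ddlfs lmkwu ntcp
Hunk 3: at line 10 remove [acx,ddlfs] add [qjkw,kzp] -> 14 lines: jhpog tdyqr upfep jpjxm mrjxs xaf uwdd mhvkm bbg epq qjkw kzp lmkwu ntcp
Hunk 4: at line 6 remove [mhvkm,bbg,epq] add [cdk,fvtme] -> 13 lines: jhpog tdyqr upfep jpjxm mrjxs xaf uwdd cdk fvtme qjkw kzp lmkwu ntcp
Final line 5: mrjxs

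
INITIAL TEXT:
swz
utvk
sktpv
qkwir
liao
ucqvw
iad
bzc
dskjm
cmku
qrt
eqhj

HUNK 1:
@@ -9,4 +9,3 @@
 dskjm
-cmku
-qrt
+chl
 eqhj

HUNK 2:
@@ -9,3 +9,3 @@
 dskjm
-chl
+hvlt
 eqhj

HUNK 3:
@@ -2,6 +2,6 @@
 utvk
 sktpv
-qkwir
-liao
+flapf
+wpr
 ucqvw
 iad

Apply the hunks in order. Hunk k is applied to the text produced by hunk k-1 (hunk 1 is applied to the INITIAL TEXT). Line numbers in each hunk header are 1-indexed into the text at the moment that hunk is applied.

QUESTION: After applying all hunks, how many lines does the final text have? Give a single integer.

Answer: 11

Derivation:
Hunk 1: at line 9 remove [cmku,qrt] add [chl] -> 11 lines: swz utvk sktpv qkwir liao ucqvw iad bzc dskjm chl eqhj
Hunk 2: at line 9 remove [chl] add [hvlt] -> 11 lines: swz utvk sktpv qkwir liao ucqvw iad bzc dskjm hvlt eqhj
Hunk 3: at line 2 remove [qkwir,liao] add [flapf,wpr] -> 11 lines: swz utvk sktpv flapf wpr ucqvw iad bzc dskjm hvlt eqhj
Final line count: 11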